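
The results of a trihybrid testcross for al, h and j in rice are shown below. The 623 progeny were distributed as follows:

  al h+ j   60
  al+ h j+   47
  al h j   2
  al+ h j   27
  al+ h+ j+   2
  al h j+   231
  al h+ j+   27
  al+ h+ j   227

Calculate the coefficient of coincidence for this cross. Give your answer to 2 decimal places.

0.39

The two most frequent reciprocal classes, al h j+ and al+ h+ j, are the parental types, so the F1 was al h j+ / al+ h+ j.
The two rarest classes, al h j and al+ h+ j+, are the double crossovers. Comparing them with the parentals, only the j allele has switched, so j is the middle locus and the order is al – j – h.
al–j: (107 + 4)/623 = 0.1782; j–h: (54 + 4)/623 = 0.0931.
Expected DCO frequency = 0.1782 × 0.0931 ≈ 0.01659; observed = 4/623 ≈ 0.00642.
Coefficient of coincidence = 0.00642/0.01659 ≈ 0.39.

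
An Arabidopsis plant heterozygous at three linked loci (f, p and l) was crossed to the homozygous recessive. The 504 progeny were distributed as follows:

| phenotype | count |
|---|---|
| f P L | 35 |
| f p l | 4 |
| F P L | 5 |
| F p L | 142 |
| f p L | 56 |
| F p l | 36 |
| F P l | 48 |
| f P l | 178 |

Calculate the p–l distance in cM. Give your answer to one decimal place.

The two most frequent reciprocal classes, F p L and f P l, are the parental types, so the F1 was F p L / f P l.
The two rarest classes, F P L and f p l, are the double crossovers. Comparing them with the parentals, only the p allele has switched, so p is the middle locus and the order is l – p – f.
Crossovers in the l–p interval produce the single-crossover classes F p l and f P L (36 + 35 = 71) plus the double crossovers (9).
RF(l–p) = (71 + 9) / 504 = 80/504 = 0.1587 → 15.9 cM.

15.9 cM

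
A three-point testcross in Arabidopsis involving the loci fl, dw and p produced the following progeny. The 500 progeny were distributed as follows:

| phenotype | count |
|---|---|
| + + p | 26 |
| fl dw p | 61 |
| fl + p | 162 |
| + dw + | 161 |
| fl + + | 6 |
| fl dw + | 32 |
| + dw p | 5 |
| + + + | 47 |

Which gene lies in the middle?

The two most frequent reciprocal classes, + dw + and fl + p, are the parental types, so the F1 was + dw + / fl + p.
The two rarest classes, + dw p and fl + +, are the double crossovers. Comparing them with the parentals, only the p allele has switched, so p is the middle locus and the order is dw – p – fl.

p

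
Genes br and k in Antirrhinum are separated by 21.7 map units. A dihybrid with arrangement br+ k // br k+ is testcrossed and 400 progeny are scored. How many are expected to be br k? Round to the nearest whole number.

43

A map distance of 21.7 map units corresponds to a recombination frequency of 0.217.
The F1 is br+ k / br k+, so br k is a recombinant gamete class with expected frequency r/2 = 0.217/2 = 0.1085.
Expected number = 0.1085 × 400 = 43.40 ≈ 43.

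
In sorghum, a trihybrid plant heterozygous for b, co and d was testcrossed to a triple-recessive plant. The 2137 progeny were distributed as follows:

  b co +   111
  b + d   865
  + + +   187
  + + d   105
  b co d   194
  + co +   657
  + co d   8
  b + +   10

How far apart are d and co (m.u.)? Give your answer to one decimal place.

18.7 m.u.

The two most frequent reciprocal classes, + co + and b + d, are the parental types, so the F1 was + co + / b + d.
The two rarest classes, + co d and b + +, are the double crossovers. Comparing them with the parentals, only the d allele has switched, so d is the middle locus and the order is co – d – b.
Crossovers in the co–d interval produce the single-crossover classes + + + and b co d (187 + 194 = 381) plus the double crossovers (18).
RF(co–d) = (381 + 18) / 2137 = 399/2137 = 0.1867 → 18.7 m.u.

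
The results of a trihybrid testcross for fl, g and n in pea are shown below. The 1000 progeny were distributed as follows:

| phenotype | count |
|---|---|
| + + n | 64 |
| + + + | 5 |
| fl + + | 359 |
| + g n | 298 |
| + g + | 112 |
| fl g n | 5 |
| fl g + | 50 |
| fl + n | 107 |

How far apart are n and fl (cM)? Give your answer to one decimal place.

22.9 cM

The two most frequent reciprocal classes, + g n and fl + +, are the parental types, so the F1 was + g n / fl + +.
The two rarest classes, fl g n and + + +, are the double crossovers. Comparing them with the parentals, only the fl allele has switched, so fl is the middle locus and the order is g – fl – n.
Crossovers in the fl–n interval produce the single-crossover classes + g + and fl + n (112 + 107 = 219) plus the double crossovers (10).
RF(fl–n) = (219 + 10) / 1000 = 229/1000 = 0.2290 → 22.9 cM.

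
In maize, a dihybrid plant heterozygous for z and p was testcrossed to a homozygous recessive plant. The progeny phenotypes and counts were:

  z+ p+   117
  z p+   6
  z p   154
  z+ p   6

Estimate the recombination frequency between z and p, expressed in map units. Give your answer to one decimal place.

4.2 map units

The two most frequent classes, z+ p+ (117) and z p (154), are the parental types, so the F1 was z+ p+ / z p.
The recombinant classes are z+ p and z p+: 6 + 6 = 12.
Recombination frequency = 12/283 = 0.0424 ≈ 4.2%, i.e. 4.2 map units.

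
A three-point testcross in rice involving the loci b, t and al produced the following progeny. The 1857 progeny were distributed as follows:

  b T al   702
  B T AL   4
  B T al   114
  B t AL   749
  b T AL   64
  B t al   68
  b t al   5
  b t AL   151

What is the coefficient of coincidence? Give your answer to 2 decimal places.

0.43

The two most frequent reciprocal classes, B t AL and b T al, are the parental types, so the F1 was B t AL / b T al.
The two rarest classes, B T AL and b t al, are the double crossovers. Comparing them with the parentals, only the t allele has switched, so t is the middle locus and the order is al – t – b.
al–t: (132 + 9)/1857 = 0.0759; t–b: (265 + 9)/1857 = 0.1475.
Expected DCO frequency = 0.0759 × 0.1475 ≈ 0.01120; observed = 9/1857 ≈ 0.00485.
Coefficient of coincidence = 0.00485/0.01120 ≈ 0.43.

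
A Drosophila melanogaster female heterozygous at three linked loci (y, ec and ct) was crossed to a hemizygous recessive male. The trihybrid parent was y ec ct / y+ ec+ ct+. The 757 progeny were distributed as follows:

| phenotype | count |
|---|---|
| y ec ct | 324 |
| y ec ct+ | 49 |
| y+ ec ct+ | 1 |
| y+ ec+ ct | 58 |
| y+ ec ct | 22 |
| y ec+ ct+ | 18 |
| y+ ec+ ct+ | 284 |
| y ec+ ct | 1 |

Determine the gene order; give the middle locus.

The two rarest classes, y ec+ ct and y+ ec ct+, are the double crossovers. Comparing them with the parentals, only the ec allele has switched, so ec is the middle locus and the order is y – ec – ct.

ec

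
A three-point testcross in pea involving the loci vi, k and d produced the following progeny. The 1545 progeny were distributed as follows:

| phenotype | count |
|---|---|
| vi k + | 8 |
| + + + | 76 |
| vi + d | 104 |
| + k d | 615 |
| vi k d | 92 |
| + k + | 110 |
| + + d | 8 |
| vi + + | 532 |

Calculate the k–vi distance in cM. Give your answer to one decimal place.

11.9 cM

The two most frequent reciprocal classes, vi + + and + k d, are the parental types, so the F1 was vi + + / + k d.
The two rarest classes, vi k + and + + d, are the double crossovers. Comparing them with the parentals, only the k allele has switched, so k is the middle locus and the order is d – k – vi.
Crossovers in the k–vi interval produce the single-crossover classes + + + and vi k d (76 + 92 = 168) plus the double crossovers (16).
RF(k–vi) = (168 + 16) / 1545 = 184/1545 = 0.1191 → 11.9 cM.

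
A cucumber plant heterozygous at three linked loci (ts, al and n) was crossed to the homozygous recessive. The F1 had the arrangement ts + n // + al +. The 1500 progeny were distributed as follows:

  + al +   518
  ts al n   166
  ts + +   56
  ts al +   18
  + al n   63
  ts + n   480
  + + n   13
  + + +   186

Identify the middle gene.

ts

The two rarest classes, + + n and ts al +, are the double crossovers. Comparing them with the parentals, only the ts allele has switched, so ts is the middle locus and the order is al – ts – n.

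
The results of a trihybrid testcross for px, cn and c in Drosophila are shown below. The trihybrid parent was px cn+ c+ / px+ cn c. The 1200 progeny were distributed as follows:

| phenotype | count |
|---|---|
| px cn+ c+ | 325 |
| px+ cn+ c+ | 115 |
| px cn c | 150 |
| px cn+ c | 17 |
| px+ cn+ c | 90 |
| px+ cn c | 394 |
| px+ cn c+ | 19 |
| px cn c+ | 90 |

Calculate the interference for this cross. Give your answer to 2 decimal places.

0.34

The two rarest classes, px cn+ c and px+ cn c+, are the double crossovers. Comparing them with the parentals, only the c allele has switched, so c is the middle locus and the order is px – c – cn.
px–c: (265 + 36)/1200 = 0.2508; c–cn: (180 + 36)/1200 = 0.1800.
Expected DCO frequency = 0.2508 × 0.1800 ≈ 0.04514; observed = 36/1200 ≈ 0.03000.
Coefficient of coincidence = 0.03000/0.04514 ≈ 0.66; interference = 1 − 0.66 = 0.34.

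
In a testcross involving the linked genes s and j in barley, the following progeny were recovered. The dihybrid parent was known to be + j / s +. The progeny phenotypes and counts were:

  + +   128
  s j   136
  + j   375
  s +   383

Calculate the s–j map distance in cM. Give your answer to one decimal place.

The recombinant classes are + + and s j: 128 + 136 = 264.
Recombination frequency = 264/1022 = 0.2583 ≈ 25.8%, i.e. 25.8 cM.

25.8 cM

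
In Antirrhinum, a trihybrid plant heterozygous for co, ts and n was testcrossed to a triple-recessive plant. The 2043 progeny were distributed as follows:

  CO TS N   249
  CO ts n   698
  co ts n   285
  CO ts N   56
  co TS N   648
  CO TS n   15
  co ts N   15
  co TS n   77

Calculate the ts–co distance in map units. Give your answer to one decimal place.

27.6 map units

The two most frequent reciprocal classes, co TS N and CO ts n, are the parental types, so the F1 was co TS N / CO ts n.
The two rarest classes, co ts N and CO TS n, are the double crossovers. Comparing them with the parentals, only the ts allele has switched, so ts is the middle locus and the order is n – ts – co.
Crossovers in the ts–co interval produce the single-crossover classes CO TS N and co ts n (249 + 285 = 534) plus the double crossovers (30).
RF(ts–co) = (534 + 30) / 2043 = 564/2043 = 0.2761 → 27.6 map units.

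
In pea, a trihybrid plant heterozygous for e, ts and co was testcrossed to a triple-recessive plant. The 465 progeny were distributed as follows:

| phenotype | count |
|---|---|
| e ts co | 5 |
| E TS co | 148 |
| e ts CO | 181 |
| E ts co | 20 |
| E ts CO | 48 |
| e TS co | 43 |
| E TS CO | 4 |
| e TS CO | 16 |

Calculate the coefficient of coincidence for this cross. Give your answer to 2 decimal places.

0.93

The two most frequent reciprocal classes, e ts CO and E TS co, are the parental types, so the F1 was e ts CO / E TS co.
The two rarest classes, e ts co and E TS CO, are the double crossovers. Comparing them with the parentals, only the co allele has switched, so co is the middle locus and the order is e – co – ts.
e–co: (91 + 9)/465 = 0.2151; co–ts: (36 + 9)/465 = 0.0968.
Expected DCO frequency = 0.2151 × 0.0968 ≈ 0.02082; observed = 9/465 ≈ 0.01935.
Coefficient of coincidence = 0.01935/0.02082 ≈ 0.93.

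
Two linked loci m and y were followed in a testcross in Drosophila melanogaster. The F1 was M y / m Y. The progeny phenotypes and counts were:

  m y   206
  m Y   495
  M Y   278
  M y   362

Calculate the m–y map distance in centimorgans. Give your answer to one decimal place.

The recombinant classes are M Y and m y: 278 + 206 = 484.
Recombination frequency = 484/1341 = 0.3609 ≈ 36.1%, i.e. 36.1 centimorgans.

36.1 centimorgans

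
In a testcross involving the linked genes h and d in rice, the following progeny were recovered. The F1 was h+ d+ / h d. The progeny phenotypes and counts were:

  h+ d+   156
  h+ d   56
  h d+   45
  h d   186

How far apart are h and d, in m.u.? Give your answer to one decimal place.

The recombinant classes are h+ d and h d+: 56 + 45 = 101.
Recombination frequency = 101/443 = 0.2280 ≈ 22.8%, i.e. 22.8 m.u.

22.8 m.u.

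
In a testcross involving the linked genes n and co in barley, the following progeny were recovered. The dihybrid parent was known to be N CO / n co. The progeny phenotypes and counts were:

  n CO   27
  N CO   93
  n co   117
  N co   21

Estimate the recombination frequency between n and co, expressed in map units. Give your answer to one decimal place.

18.6 map units

The recombinant classes are N co and n CO: 21 + 27 = 48.
Recombination frequency = 48/258 = 0.1860 ≈ 18.6%, i.e. 18.6 map units.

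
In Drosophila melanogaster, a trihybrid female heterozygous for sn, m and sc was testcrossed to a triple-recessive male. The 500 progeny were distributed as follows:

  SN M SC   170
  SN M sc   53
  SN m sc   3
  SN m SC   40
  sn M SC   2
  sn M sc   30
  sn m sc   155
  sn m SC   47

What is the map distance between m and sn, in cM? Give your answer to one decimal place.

The two most frequent reciprocal classes, SN M SC and sn m sc, are the parental types, so the F1 was SN M SC / sn m sc.
The two rarest classes, sn M SC and SN m sc, are the double crossovers. Comparing them with the parentals, only the sn allele has switched, so sn is the middle locus and the order is m – sn – sc.
Crossovers in the m–sn interval produce the single-crossover classes SN m SC and sn M sc (40 + 30 = 70) plus the double crossovers (5).
RF(m–sn) = (70 + 5) / 500 = 75/500 = 0.1500 → 15.0 cM.

15.0 cM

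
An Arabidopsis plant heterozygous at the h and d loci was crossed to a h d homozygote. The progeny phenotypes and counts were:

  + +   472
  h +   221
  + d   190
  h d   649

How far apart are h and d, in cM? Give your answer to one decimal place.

The two most frequent classes, + + (472) and h d (649), are the parental types, so the F1 was + + / h d.
The recombinant classes are + d and h +: 190 + 221 = 411.
Recombination frequency = 411/1532 = 0.2683 ≈ 26.8%, i.e. 26.8 cM.

26.8 cM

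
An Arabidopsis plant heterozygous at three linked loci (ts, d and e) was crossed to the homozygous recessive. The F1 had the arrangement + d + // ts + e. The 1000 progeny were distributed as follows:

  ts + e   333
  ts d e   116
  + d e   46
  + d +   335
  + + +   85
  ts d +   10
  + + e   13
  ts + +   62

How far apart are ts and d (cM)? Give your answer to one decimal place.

22.4 cM

The two rarest classes, ts d + and + + e, are the double crossovers. Comparing them with the parentals, only the ts allele has switched, so ts is the middle locus and the order is d – ts – e.
Crossovers in the d–ts interval produce the single-crossover classes + + + and ts d e (85 + 116 = 201) plus the double crossovers (23).
RF(d–ts) = (201 + 23) / 1000 = 224/1000 = 0.2240 → 22.4 cM.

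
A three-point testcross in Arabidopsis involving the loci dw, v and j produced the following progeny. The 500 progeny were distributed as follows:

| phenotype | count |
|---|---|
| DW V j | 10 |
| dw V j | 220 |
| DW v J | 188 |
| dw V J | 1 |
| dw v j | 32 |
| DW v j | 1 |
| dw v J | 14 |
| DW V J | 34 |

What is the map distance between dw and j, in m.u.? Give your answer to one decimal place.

The two most frequent reciprocal classes, DW v J and dw V j, are the parental types, so the F1 was DW v J / dw V j.
The two rarest classes, DW v j and dw V J, are the double crossovers. Comparing them with the parentals, only the j allele has switched, so j is the middle locus and the order is dw – j – v.
Crossovers in the dw–j interval produce the single-crossover classes dw v J and DW V j (14 + 10 = 24) plus the double crossovers (2).
RF(dw–j) = (24 + 2) / 500 = 26/500 = 0.0520 → 5.2 m.u.

5.2 m.u.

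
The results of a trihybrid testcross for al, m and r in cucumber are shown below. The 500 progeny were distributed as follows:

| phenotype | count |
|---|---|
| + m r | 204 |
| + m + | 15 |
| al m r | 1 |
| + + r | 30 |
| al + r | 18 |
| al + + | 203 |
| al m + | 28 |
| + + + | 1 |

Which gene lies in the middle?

The two most frequent reciprocal classes, + m r and al + +, are the parental types, so the F1 was + m r / al + +.
The two rarest classes, al m r and + + +, are the double crossovers. Comparing them with the parentals, only the al allele has switched, so al is the middle locus and the order is r – al – m.

al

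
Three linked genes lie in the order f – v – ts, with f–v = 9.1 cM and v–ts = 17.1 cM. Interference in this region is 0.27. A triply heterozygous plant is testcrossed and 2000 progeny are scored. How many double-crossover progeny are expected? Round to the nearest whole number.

Map distances give recombination frequencies of 0.091 and 0.171 for the two intervals.
With interference 0.27 (so coincidence = 0.73), expected double-crossover frequency = 0.091 × 0.171 × 0.73 = 0.01136.
Expected number = 0.01136 × 2000 = 22.72 ≈ 23.

23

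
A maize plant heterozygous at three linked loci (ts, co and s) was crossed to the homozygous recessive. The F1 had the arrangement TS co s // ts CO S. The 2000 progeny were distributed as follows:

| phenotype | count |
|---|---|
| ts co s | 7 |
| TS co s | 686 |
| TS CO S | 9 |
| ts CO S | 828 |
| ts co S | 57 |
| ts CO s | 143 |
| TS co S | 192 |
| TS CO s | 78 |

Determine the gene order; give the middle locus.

ts

The two rarest classes, ts co s and TS CO S, are the double crossovers. Comparing them with the parentals, only the ts allele has switched, so ts is the middle locus and the order is co – ts – s.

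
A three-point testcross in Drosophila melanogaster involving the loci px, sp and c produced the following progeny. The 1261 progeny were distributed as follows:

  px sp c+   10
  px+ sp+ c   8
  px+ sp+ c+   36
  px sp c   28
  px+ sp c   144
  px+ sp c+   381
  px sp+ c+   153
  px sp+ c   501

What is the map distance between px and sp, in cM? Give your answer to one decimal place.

The two most frequent reciprocal classes, px+ sp c+ and px sp+ c, are the parental types, so the F1 was px+ sp c+ / px sp+ c.
The two rarest classes, px sp c+ and px+ sp+ c, are the double crossovers. Comparing them with the parentals, only the px allele has switched, so px is the middle locus and the order is c – px – sp.
Crossovers in the px–sp interval produce the single-crossover classes px+ sp+ c+ and px sp c (36 + 28 = 64) plus the double crossovers (18).
RF(px–sp) = (64 + 18) / 1261 = 82/1261 = 0.0650 → 6.5 cM.

6.5 cM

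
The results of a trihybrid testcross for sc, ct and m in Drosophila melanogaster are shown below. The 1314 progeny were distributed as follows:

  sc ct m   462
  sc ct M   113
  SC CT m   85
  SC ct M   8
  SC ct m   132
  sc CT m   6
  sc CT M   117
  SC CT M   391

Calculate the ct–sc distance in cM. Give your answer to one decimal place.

The two most frequent reciprocal classes, sc ct m and SC CT M, are the parental types, so the F1 was sc ct m / SC CT M.
The two rarest classes, sc CT m and SC ct M, are the double crossovers. Comparing them with the parentals, only the ct allele has switched, so ct is the middle locus and the order is sc – ct – m.
Crossovers in the sc–ct interval produce the single-crossover classes SC ct m and sc CT M (132 + 117 = 249) plus the double crossovers (14).
RF(sc–ct) = (249 + 14) / 1314 = 263/1314 = 0.2002 → 20.0 cM.

20.0 cM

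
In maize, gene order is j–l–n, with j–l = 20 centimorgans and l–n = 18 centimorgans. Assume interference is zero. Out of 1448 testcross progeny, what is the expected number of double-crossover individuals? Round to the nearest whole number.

Map distances give recombination frequencies of 0.200 and 0.180 for the two intervals.
With no interference, expected double-crossover frequency = 0.200 × 0.180 = 0.03600.
Expected number = 0.03600 × 1448 = 52.13 ≈ 52.

52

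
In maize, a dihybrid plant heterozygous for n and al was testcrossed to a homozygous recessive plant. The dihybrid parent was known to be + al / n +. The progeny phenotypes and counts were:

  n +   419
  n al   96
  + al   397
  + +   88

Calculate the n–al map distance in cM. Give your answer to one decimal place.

The recombinant classes are + + and n al: 88 + 96 = 184.
Recombination frequency = 184/1000 = 0.1840 ≈ 18.4%, i.e. 18.4 cM.

18.4 cM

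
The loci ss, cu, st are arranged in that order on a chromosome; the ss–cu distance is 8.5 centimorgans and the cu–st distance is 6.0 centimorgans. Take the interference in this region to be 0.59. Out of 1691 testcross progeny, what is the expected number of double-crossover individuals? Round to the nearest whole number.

Map distances give recombination frequencies of 0.085 and 0.060 for the two intervals.
With interference 0.59 (so coincidence = 0.41), expected double-crossover frequency = 0.085 × 0.060 × 0.41 = 0.00209.
Expected number = 0.00209 × 1691 = 3.54 ≈ 4.

4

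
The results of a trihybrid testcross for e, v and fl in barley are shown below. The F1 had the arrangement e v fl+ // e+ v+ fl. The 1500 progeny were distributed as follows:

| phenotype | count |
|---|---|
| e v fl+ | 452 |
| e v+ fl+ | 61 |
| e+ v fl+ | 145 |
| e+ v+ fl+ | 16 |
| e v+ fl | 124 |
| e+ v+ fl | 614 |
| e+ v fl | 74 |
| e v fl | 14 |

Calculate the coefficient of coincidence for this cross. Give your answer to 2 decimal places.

0.91

The two rarest classes, e v fl and e+ v+ fl+, are the double crossovers. Comparing them with the parentals, only the fl allele has switched, so fl is the middle locus and the order is e – fl – v.
e–fl: (269 + 30)/1500 = 0.1993; fl–v: (135 + 30)/1500 = 0.1100.
Expected DCO frequency = 0.1993 × 0.1100 ≈ 0.02192; observed = 30/1500 ≈ 0.02000.
Coefficient of coincidence = 0.02000/0.02192 ≈ 0.91.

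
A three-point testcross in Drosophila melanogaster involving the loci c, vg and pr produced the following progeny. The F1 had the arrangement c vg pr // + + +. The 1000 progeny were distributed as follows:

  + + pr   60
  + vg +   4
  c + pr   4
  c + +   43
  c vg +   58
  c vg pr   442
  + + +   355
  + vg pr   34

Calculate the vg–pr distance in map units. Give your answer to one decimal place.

The two rarest classes, c + pr and + vg +, are the double crossovers. Comparing them with the parentals, only the vg allele has switched, so vg is the middle locus and the order is c – vg – pr.
Crossovers in the vg–pr interval produce the single-crossover classes c vg + and + + pr (58 + 60 = 118) plus the double crossovers (8).
RF(vg–pr) = (118 + 8) / 1000 = 126/1000 = 0.1260 → 12.6 map units.

12.6 map units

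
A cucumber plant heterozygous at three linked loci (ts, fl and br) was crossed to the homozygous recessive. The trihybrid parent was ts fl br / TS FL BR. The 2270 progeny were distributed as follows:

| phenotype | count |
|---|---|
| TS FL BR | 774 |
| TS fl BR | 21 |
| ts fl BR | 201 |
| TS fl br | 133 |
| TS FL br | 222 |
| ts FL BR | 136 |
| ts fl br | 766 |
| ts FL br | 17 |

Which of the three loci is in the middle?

The two rarest classes, ts FL br and TS fl BR, are the double crossovers. Comparing them with the parentals, only the fl allele has switched, so fl is the middle locus and the order is br – fl – ts.

fl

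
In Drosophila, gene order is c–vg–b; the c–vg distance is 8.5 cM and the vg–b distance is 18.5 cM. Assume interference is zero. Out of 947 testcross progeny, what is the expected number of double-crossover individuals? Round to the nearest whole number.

Map distances give recombination frequencies of 0.085 and 0.185 for the two intervals.
With no interference, expected double-crossover frequency = 0.085 × 0.185 = 0.01572.
Expected number = 0.01572 × 947 = 14.89 ≈ 15.

15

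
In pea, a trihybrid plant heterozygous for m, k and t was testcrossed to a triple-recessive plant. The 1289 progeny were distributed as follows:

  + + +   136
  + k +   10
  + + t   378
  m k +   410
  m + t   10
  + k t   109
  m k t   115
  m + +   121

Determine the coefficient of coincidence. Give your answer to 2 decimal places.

0.38

The two most frequent reciprocal classes, + + t and m k +, are the parental types, so the F1 was + + t / m k +.
The two rarest classes, m + t and + k +, are the double crossovers. Comparing them with the parentals, only the m allele has switched, so m is the middle locus and the order is t – m – k.
t–m: (251 + 20)/1289 = 0.2102; m–k: (230 + 20)/1289 = 0.1939.
Expected DCO frequency = 0.2102 × 0.1939 ≈ 0.04076; observed = 20/1289 ≈ 0.01552.
Coefficient of coincidence = 0.01552/0.04076 ≈ 0.38.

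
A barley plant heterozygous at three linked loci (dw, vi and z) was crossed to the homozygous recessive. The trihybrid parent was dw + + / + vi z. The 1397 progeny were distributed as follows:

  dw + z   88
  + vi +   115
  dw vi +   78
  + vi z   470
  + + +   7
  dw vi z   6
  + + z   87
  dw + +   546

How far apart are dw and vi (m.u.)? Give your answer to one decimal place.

The two rarest classes, + + + and dw vi z, are the double crossovers. Comparing them with the parentals, only the dw allele has switched, so dw is the middle locus and the order is vi – dw – z.
Crossovers in the vi–dw interval produce the single-crossover classes dw vi + and + + z (78 + 87 = 165) plus the double crossovers (13).
RF(vi–dw) = (165 + 13) / 1397 = 178/1397 = 0.1274 → 12.7 m.u.

12.7 m.u.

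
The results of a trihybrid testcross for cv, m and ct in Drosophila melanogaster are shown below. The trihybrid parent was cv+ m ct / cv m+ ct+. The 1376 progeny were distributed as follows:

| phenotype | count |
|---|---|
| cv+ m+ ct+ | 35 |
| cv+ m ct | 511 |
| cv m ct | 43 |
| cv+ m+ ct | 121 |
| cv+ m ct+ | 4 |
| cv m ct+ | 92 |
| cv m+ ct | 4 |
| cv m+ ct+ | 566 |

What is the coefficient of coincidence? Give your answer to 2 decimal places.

The two rarest classes, cv+ m ct+ and cv m+ ct, are the double crossovers. Comparing them with the parentals, only the ct allele has switched, so ct is the middle locus and the order is m – ct – cv.
m–ct: (213 + 8)/1376 = 0.1606; ct–cv: (78 + 8)/1376 = 0.0625.
Expected DCO frequency = 0.1606 × 0.0625 ≈ 0.01004; observed = 8/1376 ≈ 0.00581.
Coefficient of coincidence = 0.00581/0.01004 ≈ 0.58.

0.58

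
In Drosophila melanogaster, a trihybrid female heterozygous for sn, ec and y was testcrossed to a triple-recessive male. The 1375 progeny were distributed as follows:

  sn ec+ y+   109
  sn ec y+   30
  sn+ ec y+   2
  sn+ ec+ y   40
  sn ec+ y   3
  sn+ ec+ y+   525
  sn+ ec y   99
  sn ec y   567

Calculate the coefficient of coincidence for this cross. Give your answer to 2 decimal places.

0.43

The two most frequent reciprocal classes, sn+ ec+ y+ and sn ec y, are the parental types, so the F1 was sn+ ec+ y+ / sn ec y.
The two rarest classes, sn+ ec y+ and sn ec+ y, are the double crossovers. Comparing them with the parentals, only the ec allele has switched, so ec is the middle locus and the order is y – ec – sn.
y–ec: (70 + 5)/1375 = 0.0545; ec–sn: (208 + 5)/1375 = 0.1549.
Expected DCO frequency = 0.0545 × 0.1549 ≈ 0.00844; observed = 5/1375 ≈ 0.00364.
Coefficient of coincidence = 0.00364/0.00844 ≈ 0.43.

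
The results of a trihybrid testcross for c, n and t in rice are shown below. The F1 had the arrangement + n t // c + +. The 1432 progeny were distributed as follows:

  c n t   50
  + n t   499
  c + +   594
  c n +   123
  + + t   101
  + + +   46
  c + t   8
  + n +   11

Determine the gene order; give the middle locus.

The two rarest classes, + n + and c + t, are the double crossovers. Comparing them with the parentals, only the t allele has switched, so t is the middle locus and the order is c – t – n.

t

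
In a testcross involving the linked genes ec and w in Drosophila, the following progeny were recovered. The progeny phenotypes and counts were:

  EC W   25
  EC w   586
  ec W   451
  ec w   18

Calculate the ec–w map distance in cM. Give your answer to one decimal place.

4.0 cM

The two most frequent classes, EC w (586) and ec W (451), are the parental types, so the F1 was EC w / ec W.
The recombinant classes are EC W and ec w: 25 + 18 = 43.
Recombination frequency = 43/1080 = 0.0398 ≈ 4.0%, i.e. 4.0 cM.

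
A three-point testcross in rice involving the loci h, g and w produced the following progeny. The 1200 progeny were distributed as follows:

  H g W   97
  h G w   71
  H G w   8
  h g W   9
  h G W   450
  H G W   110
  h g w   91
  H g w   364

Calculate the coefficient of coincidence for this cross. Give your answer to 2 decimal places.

0.51

The two most frequent reciprocal classes, H g w and h G W, are the parental types, so the F1 was H g w / h G W.
The two rarest classes, H G w and h g W, are the double crossovers. Comparing them with the parentals, only the g allele has switched, so g is the middle locus and the order is h – g – w.
h–g: (201 + 17)/1200 = 0.1817; g–w: (168 + 17)/1200 = 0.1542.
Expected DCO frequency = 0.1817 × 0.1542 ≈ 0.02802; observed = 17/1200 ≈ 0.01417.
Coefficient of coincidence = 0.01417/0.02802 ≈ 0.51.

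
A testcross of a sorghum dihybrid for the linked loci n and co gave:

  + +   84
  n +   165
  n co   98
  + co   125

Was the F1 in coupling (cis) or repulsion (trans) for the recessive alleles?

trans

The two most frequent classes are + co (125) and n + (165); these are the parental (non-recombinant) types.
So the F1 carried + co on one chromosome and n + on the other — the recessive alleles are on opposite chromosomes (trans / repulsion).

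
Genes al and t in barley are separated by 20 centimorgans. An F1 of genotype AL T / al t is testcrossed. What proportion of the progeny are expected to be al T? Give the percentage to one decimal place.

10.0%

A map distance of 20 centimorgans corresponds to a recombination frequency of 0.200.
The F1 is AL T / al t, so al T is a recombinant gamete class with expected frequency r/2 = 0.200/2 = 0.1000.
That is 0.1000 = 10.0% of the progeny.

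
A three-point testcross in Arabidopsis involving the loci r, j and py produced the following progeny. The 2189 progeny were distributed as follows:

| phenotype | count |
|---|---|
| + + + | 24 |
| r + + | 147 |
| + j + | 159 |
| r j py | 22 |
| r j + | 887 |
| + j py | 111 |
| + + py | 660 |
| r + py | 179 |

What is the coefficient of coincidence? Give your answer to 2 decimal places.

0.86

The two most frequent reciprocal classes, + + py and r j +, are the parental types, so the F1 was + + py / r j +.
The two rarest classes, + + + and r j py, are the double crossovers. Comparing them with the parentals, only the py allele has switched, so py is the middle locus and the order is j – py – r.
j–py: (258 + 46)/2189 = 0.1389; py–r: (338 + 46)/2189 = 0.1754.
Expected DCO frequency = 0.1389 × 0.1754 ≈ 0.02436; observed = 46/2189 ≈ 0.02101.
Coefficient of coincidence = 0.02101/0.02436 ≈ 0.86.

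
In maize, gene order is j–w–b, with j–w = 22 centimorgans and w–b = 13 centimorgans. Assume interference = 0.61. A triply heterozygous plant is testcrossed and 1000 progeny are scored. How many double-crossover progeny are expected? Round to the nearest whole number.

Map distances give recombination frequencies of 0.220 and 0.130 for the two intervals.
With interference 0.61 (so coincidence = 0.39), expected double-crossover frequency = 0.220 × 0.130 × 0.39 = 0.01115.
Expected number = 0.01115 × 1000 = 11.15 ≈ 11.

11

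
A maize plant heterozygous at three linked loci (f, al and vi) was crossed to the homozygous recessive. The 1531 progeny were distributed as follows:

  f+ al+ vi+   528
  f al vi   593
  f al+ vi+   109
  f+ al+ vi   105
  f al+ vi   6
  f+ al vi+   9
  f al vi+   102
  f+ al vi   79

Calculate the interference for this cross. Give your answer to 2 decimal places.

The two most frequent reciprocal classes, f+ al+ vi+ and f al vi, are the parental types, so the F1 was f+ al+ vi+ / f al vi.
The two rarest classes, f+ al vi+ and f al+ vi, are the double crossovers. Comparing them with the parentals, only the al allele has switched, so al is the middle locus and the order is vi – al – f.
vi–al: (207 + 15)/1531 = 0.1450; al–f: (188 + 15)/1531 = 0.1326.
Expected DCO frequency = 0.1450 × 0.1326 ≈ 0.01923; observed = 15/1531 ≈ 0.00980.
Coefficient of coincidence = 0.00980/0.01923 ≈ 0.51; interference = 1 − 0.51 = 0.49.

0.49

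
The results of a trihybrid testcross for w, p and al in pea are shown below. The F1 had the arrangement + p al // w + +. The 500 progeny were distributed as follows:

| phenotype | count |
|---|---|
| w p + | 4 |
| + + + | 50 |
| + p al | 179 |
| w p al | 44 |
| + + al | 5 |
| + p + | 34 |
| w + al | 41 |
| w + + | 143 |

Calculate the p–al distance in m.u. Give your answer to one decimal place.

16.8 m.u.

The two rarest classes, + + al and w p +, are the double crossovers. Comparing them with the parentals, only the p allele has switched, so p is the middle locus and the order is al – p – w.
Crossovers in the al–p interval produce the single-crossover classes + p + and w + al (34 + 41 = 75) plus the double crossovers (9).
RF(al–p) = (75 + 9) / 500 = 84/500 = 0.1680 → 16.8 m.u.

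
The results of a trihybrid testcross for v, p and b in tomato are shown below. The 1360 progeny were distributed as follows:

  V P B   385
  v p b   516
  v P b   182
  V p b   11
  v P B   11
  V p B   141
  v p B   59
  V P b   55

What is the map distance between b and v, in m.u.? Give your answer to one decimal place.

The two most frequent reciprocal classes, V P B and v p b, are the parental types, so the F1 was V P B / v p b.
The two rarest classes, v P B and V p b, are the double crossovers. Comparing them with the parentals, only the v allele has switched, so v is the middle locus and the order is b – v – p.
Crossovers in the b–v interval produce the single-crossover classes V P b and v p B (55 + 59 = 114) plus the double crossovers (22).
RF(b–v) = (114 + 22) / 1360 = 136/1360 = 0.1000 → 10.0 m.u.

10.0 m.u.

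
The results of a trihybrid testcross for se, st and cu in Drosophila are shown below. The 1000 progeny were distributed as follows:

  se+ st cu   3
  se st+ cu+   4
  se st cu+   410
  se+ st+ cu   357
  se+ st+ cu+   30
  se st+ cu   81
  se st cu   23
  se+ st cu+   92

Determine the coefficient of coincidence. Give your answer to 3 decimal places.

0.648

The two most frequent reciprocal classes, se+ st+ cu and se st cu+, are the parental types, so the F1 was se+ st+ cu / se st cu+.
The two rarest classes, se+ st cu and se st+ cu+, are the double crossovers. Comparing them with the parentals, only the st allele has switched, so st is the middle locus and the order is cu – st – se.
cu–st: (53 + 7)/1000 = 0.0600; st–se: (173 + 7)/1000 = 0.1800.
Expected DCO frequency = 0.0600 × 0.1800 ≈ 0.01080; observed = 7/1000 ≈ 0.00700.
Coefficient of coincidence = 0.00700/0.01080 ≈ 0.648.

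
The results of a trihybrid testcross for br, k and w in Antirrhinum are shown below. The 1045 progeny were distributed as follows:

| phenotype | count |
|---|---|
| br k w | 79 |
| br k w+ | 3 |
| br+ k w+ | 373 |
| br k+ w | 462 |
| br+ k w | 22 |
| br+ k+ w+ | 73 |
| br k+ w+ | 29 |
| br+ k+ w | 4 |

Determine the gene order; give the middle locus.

The two most frequent reciprocal classes, br k+ w and br+ k w+, are the parental types, so the F1 was br k+ w / br+ k w+.
The two rarest classes, br+ k+ w and br k w+, are the double crossovers. Comparing them with the parentals, only the br allele has switched, so br is the middle locus and the order is w – br – k.

br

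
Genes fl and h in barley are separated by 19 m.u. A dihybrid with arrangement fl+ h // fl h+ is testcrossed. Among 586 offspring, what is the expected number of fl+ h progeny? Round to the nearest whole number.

A map distance of 19 m.u. corresponds to a recombination frequency of 0.190.
The F1 is fl+ h / fl h+, so fl+ h is a parental gamete class with expected frequency (1 − r)/2 = 0.810/2 = 0.4050.
Expected number = 0.4050 × 586 = 237.33 ≈ 237.

237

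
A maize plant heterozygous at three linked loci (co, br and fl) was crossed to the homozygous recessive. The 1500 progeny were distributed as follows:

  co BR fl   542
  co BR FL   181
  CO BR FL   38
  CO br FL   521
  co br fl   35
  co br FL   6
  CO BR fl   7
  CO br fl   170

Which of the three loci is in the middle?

co

The two most frequent reciprocal classes, co BR fl and CO br FL, are the parental types, so the F1 was co BR fl / CO br FL.
The two rarest classes, CO BR fl and co br FL, are the double crossovers. Comparing them with the parentals, only the co allele has switched, so co is the middle locus and the order is br – co – fl.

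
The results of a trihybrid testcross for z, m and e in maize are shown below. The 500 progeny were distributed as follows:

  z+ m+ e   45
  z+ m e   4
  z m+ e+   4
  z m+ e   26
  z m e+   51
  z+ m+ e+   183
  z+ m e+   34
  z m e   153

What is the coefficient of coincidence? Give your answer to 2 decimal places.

0.57

The two most frequent reciprocal classes, z+ m+ e+ and z m e, are the parental types, so the F1 was z+ m+ e+ / z m e.
The two rarest classes, z m+ e+ and z+ m e, are the double crossovers. Comparing them with the parentals, only the z allele has switched, so z is the middle locus and the order is m – z – e.
m–z: (60 + 8)/500 = 0.1360; z–e: (96 + 8)/500 = 0.2080.
Expected DCO frequency = 0.1360 × 0.2080 ≈ 0.02829; observed = 8/500 ≈ 0.01600.
Coefficient of coincidence = 0.01600/0.02829 ≈ 0.57.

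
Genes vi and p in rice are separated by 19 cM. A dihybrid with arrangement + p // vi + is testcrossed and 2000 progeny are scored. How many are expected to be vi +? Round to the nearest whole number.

A map distance of 19 cM corresponds to a recombination frequency of 0.190.
The F1 is + p / vi +, so vi + is a parental gamete class with expected frequency (1 − r)/2 = 0.810/2 = 0.4050.
Expected number = 0.4050 × 2000 = 810.00 ≈ 810.

810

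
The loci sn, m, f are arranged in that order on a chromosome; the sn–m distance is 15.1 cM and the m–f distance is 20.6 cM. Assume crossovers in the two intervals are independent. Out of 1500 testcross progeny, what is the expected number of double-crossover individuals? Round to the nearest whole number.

Map distances give recombination frequencies of 0.151 and 0.206 for the two intervals.
With no interference, expected double-crossover frequency = 0.151 × 0.206 = 0.03111.
Expected number = 0.03111 × 1500 = 46.66 ≈ 47.

47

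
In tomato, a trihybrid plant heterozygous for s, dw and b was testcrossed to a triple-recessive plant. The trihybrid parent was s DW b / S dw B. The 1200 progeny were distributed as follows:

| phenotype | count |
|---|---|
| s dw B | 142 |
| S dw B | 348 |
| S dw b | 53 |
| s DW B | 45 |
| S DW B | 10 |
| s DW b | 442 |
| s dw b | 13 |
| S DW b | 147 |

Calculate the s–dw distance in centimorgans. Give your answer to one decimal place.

The two rarest classes, s dw b and S DW B, are the double crossovers. Comparing them with the parentals, only the dw allele has switched, so dw is the middle locus and the order is s – dw – b.
Crossovers in the s–dw interval produce the single-crossover classes S DW b and s dw B (147 + 142 = 289) plus the double crossovers (23).
RF(s–dw) = (289 + 23) / 1200 = 312/1200 = 0.2600 → 26.0 centimorgans.

26.0 centimorgans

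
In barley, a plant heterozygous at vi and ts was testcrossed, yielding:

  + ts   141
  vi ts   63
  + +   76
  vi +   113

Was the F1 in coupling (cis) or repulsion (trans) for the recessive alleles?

The two most frequent classes are + ts (141) and vi + (113); these are the parental (non-recombinant) types.
So the F1 carried + ts on one chromosome and vi + on the other — the recessive alleles are on opposite chromosomes (trans / repulsion).

trans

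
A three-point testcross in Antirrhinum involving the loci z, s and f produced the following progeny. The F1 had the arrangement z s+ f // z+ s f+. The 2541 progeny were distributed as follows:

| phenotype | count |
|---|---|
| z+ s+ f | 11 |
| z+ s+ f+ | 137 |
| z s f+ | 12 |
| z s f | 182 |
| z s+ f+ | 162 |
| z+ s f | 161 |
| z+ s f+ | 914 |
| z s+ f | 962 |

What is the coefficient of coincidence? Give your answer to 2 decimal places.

0.49

The two rarest classes, z+ s+ f and z s f+, are the double crossovers. Comparing them with the parentals, only the z allele has switched, so z is the middle locus and the order is f – z – s.
f–z: (323 + 23)/2541 = 0.1362; z–s: (319 + 23)/2541 = 0.1346.
Expected DCO frequency = 0.1362 × 0.1346 ≈ 0.01833; observed = 23/2541 ≈ 0.00905.
Coefficient of coincidence = 0.00905/0.01833 ≈ 0.49.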